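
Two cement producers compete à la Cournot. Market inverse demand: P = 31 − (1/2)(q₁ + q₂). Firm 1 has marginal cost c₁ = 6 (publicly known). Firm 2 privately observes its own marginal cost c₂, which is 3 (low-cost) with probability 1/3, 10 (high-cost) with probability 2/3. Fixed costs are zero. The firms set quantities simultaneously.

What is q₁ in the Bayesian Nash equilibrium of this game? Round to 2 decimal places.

Type-c best response for Firm 2: q₂(c) = (31 − c) − q₁/2.
Firm 1 maximizes expected profit; its first-order condition is 31 − q₁ − (1/2)E[q₂] − 6 = 0.
Substituting E[q₂] and solving: E[c₂] = 7.66667, so q₁ = (31 − 2·6 + 7.66667)/(3/2) = 17.7778.

17.78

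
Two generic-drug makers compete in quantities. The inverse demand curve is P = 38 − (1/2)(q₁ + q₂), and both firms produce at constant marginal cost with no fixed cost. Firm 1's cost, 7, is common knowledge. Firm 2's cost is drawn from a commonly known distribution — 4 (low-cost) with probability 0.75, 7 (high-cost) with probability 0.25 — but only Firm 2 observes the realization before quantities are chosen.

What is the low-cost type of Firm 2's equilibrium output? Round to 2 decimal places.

24.42

Each type of Firm 2 best-responds to q₁; Firm 1 best-responds to the expected q₂ over Firm 2's types.
Firm 2 with cost c maximizes (38 − (1/2)(q₁+q₂) − c)·q₂, giving q₂(c) = (38 − c − (1/2)q₁).
E[c₂] = 0.75·4 + 0.25·7 = 4.75
Firm 1's FOC against E[q₂] yields q₁ = (38 − 2·7 + E[c₂])/(3/2) = (38 − 14 + 4.75)/(3/2) = 19.1667.
q₂(low-cost) = (38 − 4 − (1/2)·19.1667) = 24.4167.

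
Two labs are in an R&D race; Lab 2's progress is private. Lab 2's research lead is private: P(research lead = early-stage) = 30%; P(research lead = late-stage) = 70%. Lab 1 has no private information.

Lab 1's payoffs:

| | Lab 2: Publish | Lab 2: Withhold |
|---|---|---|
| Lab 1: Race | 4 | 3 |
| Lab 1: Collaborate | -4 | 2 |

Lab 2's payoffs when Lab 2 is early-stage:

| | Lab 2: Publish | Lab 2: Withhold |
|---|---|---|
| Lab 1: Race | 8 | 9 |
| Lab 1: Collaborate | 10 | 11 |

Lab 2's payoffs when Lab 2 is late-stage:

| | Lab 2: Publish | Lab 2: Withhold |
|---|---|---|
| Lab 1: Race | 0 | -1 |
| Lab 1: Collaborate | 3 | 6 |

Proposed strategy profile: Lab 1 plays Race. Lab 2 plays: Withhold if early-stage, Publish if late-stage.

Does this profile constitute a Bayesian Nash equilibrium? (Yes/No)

A profile is a BNE iff every type of every player is best-responding given beliefs about the other side.
Lab 1 plays Race: E[Race] = 0.3·(3) + 0.7·(4) = 3.7; E[Collaborate] = -2.2. Best-responding. ✓
Lab 2 (research lead early-stage), facing Race: Publish gives 8, Withhold gives 9. Proposed Withhold is best. ✓
Lab 2 (research lead late-stage), facing Race: Publish gives 0, Withhold gives -1. Proposed Publish is best. ✓

Yes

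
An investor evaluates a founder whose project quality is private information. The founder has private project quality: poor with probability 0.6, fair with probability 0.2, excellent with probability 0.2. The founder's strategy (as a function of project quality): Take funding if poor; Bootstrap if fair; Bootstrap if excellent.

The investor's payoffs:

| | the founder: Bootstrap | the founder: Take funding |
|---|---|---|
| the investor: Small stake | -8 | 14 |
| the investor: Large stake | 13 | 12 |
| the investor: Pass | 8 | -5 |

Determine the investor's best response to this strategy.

Large stake

Compute the investor's expected payoff for each action, taking the expectation over the founder's type.
E[Small stake] = 0.6·(14) + 0.2·(-8) + 0.2·(-8) = 5.2
E[Large stake] = 0.6·(12) + 0.2·(13) + 0.2·(13) = 12.4
E[Pass] = 0.6·(-5) + 0.2·(8) + 0.2·(8) = 0.2
Best response: Large stake (12.4 is the largest).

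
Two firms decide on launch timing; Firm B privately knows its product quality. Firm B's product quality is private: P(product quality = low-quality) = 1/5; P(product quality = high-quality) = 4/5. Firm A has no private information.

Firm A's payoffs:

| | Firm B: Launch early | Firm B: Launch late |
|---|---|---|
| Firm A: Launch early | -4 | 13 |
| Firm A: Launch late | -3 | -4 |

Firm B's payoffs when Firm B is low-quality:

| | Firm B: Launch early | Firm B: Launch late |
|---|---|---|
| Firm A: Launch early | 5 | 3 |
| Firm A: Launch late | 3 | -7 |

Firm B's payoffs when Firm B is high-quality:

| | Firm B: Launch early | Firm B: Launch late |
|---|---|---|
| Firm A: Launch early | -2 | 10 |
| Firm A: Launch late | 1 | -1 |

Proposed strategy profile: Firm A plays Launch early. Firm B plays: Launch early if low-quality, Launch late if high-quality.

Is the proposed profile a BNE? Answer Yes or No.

Yes

A profile is a BNE iff every type of every player is best-responding given beliefs about the other side.
Firm A plays Launch early: E[Launch early] = 1/5·(-4) + 4/5·(13) = 48/5; E[Launch late] = -19/5. Best-responding. ✓
Firm B (product quality low-quality), facing Launch early: Launch early gives 5, Launch late gives 3. Proposed Launch early is best. ✓
Firm B (product quality high-quality), facing Launch early: Launch early gives -2, Launch late gives 10. Proposed Launch late is best. ✓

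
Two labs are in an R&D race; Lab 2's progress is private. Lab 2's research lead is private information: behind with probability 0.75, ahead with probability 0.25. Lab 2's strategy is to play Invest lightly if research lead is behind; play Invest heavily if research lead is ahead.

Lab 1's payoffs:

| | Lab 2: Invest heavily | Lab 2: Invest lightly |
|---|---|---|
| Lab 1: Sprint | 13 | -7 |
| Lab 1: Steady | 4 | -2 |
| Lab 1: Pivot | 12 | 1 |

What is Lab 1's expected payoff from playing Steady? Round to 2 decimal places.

-0.50

Take the expectation over Lab 2's research lead, weighting each type's action by its prior probability.
E[Steady] = 0.75·(-2) + 0.25·4 = (-1.5) + 1 = -0.5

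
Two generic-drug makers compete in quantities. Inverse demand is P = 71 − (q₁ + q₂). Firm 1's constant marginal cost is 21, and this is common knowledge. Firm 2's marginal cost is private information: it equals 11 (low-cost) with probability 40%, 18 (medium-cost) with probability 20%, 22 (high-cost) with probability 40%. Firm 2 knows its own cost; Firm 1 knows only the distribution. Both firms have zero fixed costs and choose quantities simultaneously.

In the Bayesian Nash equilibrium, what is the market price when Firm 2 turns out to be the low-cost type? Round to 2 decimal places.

Type-c best response for Firm 2: q₂(c) = (71 − c)/2 − q₁/2.
Firm 1 maximizes expected profit; its first-order condition is 71 − 2q₁ − E[q₂] − 21 = 0.
Substituting E[q₂] and solving: E[c₂] = 16.8, so q₁ = (71 − 2·21 + 16.8)/3 = 15.2667.
q₂(low-cost) = 22.3667, so P = 71 − (15.2667 + 22.3667) = 33.3667.

33.37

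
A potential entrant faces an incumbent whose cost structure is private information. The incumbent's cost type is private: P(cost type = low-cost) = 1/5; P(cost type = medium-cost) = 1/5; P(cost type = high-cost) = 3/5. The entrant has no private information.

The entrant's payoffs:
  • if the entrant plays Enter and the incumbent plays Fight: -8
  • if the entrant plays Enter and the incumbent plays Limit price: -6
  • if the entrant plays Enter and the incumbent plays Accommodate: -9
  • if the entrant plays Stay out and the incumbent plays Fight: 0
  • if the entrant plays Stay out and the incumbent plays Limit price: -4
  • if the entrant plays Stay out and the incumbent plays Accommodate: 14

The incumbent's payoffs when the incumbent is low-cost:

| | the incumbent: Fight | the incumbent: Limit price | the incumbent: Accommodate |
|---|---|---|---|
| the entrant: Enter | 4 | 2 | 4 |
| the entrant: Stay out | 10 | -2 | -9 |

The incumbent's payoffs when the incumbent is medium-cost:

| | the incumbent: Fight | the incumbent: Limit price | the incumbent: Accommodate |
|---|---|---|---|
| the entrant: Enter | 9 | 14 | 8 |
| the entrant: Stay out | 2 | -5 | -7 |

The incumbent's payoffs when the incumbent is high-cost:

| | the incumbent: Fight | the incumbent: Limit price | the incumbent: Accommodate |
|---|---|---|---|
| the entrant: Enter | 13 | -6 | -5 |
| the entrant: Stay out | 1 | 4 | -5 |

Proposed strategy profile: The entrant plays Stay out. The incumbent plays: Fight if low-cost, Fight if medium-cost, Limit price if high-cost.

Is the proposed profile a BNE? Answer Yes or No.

Yes

The entrant plays Stay out: E[Stay out] = 1/5·(0) + 1/5·(0) + 3/5·(-4) = -12/5; E[Enter] = -34/5. Best-responding. ✓
The incumbent (cost type low-cost), facing Stay out: Fight gives 10, Limit price gives -2, Accommodate gives -9. Proposed Fight is best. ✓
The incumbent (cost type medium-cost), facing Stay out: Fight gives 2, Limit price gives -5, Accommodate gives -7. Proposed Fight is best. ✓
The incumbent (cost type high-cost), facing Stay out: Fight gives 1, Limit price gives 4, Accommodate gives -5. Proposed Limit price is best. ✓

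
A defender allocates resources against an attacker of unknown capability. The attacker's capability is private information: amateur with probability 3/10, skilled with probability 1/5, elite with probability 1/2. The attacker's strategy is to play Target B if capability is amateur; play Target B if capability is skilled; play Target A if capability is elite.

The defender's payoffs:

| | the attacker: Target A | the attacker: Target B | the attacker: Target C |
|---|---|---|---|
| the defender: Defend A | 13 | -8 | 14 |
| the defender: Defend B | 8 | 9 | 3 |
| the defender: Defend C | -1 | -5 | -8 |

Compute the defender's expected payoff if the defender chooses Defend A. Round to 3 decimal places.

2.500

E[Defend A] = 3/10·(-8) + 1/5·(-8) + 1/2·13 = (-12/5) + (-8/5) + 13/2 = 5/2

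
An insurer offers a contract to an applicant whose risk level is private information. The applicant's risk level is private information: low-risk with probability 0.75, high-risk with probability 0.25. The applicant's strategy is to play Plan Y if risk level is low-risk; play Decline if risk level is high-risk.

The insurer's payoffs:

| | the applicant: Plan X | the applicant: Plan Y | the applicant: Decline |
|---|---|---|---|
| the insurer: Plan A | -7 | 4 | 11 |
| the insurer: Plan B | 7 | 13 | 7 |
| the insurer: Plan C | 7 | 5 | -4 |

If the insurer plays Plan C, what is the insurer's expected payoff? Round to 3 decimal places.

Take the expectation over the applicant's risk level, weighting each type's action by its prior probability.
E[Plan C] = 0.75·5 + 0.25·(-4) = 3.75 + (-1) = 2.75

2.750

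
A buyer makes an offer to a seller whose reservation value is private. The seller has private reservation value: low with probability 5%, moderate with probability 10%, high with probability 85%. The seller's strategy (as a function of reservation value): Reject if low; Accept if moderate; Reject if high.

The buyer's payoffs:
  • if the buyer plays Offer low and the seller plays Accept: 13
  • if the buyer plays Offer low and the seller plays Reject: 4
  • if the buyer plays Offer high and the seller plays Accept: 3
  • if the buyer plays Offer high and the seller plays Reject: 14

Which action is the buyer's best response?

E[Offer low] = 0.05·(4) + 0.1·(13) + 0.85·(4) = 4.9
E[Offer high] = 0.05·(14) + 0.1·(3) + 0.85·(14) = 12.9
Best response: Offer high (12.9 is the largest).

Offer high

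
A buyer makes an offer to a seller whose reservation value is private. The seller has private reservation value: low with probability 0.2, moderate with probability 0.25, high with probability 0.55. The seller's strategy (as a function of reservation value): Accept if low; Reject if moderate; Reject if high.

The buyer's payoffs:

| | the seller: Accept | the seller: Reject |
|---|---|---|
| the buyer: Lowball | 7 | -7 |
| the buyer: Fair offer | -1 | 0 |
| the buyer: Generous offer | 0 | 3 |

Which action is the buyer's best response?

E[Lowball] = 0.2·(7) + 0.25·(-7) + 0.55·(-7) = -4.2
E[Fair offer] = 0.2·(-1) + 0.25·(0) + 0.55·(0) = -0.2
E[Generous offer] = 0.2·(0) + 0.25·(3) + 0.55·(3) = 2.4
Best response: Generous offer (2.4 is the largest).

Generous offer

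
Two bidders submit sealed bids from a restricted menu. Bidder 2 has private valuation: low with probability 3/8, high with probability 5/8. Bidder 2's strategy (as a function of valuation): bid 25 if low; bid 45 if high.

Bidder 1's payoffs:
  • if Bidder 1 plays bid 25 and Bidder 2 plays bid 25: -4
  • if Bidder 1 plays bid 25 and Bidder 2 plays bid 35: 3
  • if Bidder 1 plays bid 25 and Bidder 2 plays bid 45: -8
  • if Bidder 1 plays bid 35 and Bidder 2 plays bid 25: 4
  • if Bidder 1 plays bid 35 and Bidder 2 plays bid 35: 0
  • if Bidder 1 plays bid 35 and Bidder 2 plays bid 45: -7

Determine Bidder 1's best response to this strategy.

E[bid 25] = 3/8·(-4) + 5/8·(-8) = -13/2
E[bid 35] = 3/8·(4) + 5/8·(-7) = -23/8
Best response: bid 35 (-23/8 is the largest).

bid 35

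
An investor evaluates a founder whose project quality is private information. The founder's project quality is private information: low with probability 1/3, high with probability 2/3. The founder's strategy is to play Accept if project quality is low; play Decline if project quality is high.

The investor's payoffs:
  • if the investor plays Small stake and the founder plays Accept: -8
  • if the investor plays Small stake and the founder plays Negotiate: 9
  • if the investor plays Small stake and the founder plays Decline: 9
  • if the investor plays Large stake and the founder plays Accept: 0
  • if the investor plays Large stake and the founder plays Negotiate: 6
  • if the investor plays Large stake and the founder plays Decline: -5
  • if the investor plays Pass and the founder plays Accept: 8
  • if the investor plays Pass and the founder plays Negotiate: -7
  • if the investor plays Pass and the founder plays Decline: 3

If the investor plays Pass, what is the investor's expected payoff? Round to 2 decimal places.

4.67

E[Pass] = 1/3·8 + 2/3·3 = 8/3 + 2 = 14/3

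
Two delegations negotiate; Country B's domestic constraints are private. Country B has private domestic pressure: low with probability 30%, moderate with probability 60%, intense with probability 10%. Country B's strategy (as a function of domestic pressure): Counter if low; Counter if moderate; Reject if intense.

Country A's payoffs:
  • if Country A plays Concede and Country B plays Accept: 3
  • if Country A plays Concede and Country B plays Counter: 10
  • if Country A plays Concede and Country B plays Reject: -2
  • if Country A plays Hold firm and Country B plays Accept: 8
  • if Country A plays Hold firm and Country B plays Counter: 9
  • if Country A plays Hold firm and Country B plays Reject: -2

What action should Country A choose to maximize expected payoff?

Compute Country A's expected payoff for each action, taking the expectation over Country B's type.
E[Concede] = 0.3·(10) + 0.6·(10) + 0.1·(-2) = 8.8
E[Hold firm] = 0.3·(9) + 0.6·(9) + 0.1·(-2) = 7.9
Best response: Concede (8.8 is the largest).

Concede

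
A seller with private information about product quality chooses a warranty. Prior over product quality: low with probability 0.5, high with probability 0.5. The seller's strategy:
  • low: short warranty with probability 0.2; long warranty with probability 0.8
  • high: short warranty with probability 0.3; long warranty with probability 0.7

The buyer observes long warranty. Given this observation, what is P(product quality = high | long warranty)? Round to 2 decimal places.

P(long warranty) = 0.5·0.8 + 0.5·0.7 = 0.75
P(high | long warranty) = (0.5·0.7) / 0.75 = 0.35 / 0.75 = 0.466667

0.47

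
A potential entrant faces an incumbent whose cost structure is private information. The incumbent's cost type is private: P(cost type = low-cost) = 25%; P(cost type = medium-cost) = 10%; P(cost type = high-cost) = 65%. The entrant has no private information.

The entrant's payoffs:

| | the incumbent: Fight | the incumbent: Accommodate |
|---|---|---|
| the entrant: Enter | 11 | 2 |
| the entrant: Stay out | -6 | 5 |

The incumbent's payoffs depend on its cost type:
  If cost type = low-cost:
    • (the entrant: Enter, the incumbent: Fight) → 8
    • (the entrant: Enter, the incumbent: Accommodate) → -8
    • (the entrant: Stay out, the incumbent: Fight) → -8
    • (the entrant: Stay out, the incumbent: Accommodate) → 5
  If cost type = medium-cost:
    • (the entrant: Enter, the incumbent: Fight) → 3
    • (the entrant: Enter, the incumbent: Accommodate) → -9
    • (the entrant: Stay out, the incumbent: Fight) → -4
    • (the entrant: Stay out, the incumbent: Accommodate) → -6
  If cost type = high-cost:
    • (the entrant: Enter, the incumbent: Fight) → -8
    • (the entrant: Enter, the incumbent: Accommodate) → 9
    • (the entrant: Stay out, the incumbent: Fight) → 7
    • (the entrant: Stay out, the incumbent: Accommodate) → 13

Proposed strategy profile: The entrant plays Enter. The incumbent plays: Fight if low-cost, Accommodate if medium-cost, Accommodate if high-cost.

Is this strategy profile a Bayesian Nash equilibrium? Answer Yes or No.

No

The entrant plays Enter: E[Enter] = 0.25·(11) + 0.1·(2) + 0.65·(2) = 4.25; E[Stay out] = 2.25. Best-responding. ✓
The incumbent (cost type low-cost), facing Enter: Fight gives 8, Accommodate gives -8. Proposed Fight is best. ✓
The incumbent (cost type medium-cost), facing Enter: Fight gives 3, Accommodate gives -9. Proposed Accommodate is not best — profitable deviation exists. ✗
The incumbent (cost type high-cost), facing Enter: Fight gives -8, Accommodate gives 9. Proposed Accommodate is best. ✓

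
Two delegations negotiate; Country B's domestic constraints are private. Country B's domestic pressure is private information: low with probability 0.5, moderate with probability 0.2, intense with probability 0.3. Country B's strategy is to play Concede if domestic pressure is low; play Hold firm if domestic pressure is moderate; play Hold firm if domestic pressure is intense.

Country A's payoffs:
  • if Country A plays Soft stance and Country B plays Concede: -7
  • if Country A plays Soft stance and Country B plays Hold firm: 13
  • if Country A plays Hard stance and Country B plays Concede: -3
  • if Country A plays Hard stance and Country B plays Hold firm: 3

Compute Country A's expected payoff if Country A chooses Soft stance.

E[Soft stance] = 0.5·(-7) + 0.2·13 + 0.3·13 = (-3.5) + 2.6 + 3.9 = 3

3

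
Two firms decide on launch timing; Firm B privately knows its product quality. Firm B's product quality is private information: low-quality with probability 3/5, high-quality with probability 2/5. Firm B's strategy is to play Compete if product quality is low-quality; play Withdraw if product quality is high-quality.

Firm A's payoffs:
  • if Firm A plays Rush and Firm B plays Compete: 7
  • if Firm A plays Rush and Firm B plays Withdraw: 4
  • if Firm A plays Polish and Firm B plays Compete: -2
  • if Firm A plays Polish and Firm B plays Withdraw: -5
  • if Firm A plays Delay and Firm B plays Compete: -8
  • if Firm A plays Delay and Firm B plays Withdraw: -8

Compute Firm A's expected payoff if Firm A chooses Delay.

-8

E[Delay] = 3/5·(-8) + 2/5·(-8) = (-24/5) + (-16/5) = -8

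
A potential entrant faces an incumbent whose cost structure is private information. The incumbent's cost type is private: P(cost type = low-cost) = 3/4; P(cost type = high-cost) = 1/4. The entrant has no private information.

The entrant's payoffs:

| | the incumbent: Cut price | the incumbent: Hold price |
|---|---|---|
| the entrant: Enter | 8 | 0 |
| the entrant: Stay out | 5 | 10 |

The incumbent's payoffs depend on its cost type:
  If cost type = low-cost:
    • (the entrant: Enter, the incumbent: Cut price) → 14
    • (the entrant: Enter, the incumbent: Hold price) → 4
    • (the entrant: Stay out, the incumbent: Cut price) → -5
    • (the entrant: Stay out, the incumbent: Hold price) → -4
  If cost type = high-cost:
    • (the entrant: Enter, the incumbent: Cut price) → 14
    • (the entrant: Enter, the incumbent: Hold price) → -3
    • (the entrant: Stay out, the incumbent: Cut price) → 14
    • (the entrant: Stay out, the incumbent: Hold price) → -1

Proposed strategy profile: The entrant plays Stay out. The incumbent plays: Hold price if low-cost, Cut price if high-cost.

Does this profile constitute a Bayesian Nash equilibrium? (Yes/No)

Yes

A profile is a BNE iff every type of every player is best-responding given beliefs about the other side.
The entrant plays Stay out: E[Stay out] = 3/4·(10) + 1/4·(5) = 35/4; E[Enter] = 2. Best-responding. ✓
The incumbent (cost type low-cost), facing Stay out: Cut price gives -5, Hold price gives -4. Proposed Hold price is best. ✓
The incumbent (cost type high-cost), facing Stay out: Cut price gives 14, Hold price gives -1. Proposed Cut price is best. ✓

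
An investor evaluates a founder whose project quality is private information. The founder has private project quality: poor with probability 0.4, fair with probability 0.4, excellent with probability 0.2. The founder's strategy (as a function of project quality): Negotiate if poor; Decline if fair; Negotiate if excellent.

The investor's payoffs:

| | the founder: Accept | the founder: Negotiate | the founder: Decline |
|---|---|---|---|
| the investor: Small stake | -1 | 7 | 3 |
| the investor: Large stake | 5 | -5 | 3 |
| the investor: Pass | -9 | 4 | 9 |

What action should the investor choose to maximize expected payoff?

Compute the investor's expected payoff for each action, taking the expectation over the founder's type.
E[Small stake] = 0.4·(7) + 0.4·(3) + 0.2·(7) = 5.4
E[Large stake] = 0.4·(-5) + 0.4·(3) + 0.2·(-5) = -1.8
E[Pass] = 0.4·(4) + 0.4·(9) + 0.2·(4) = 6
Best response: Pass (6 is the largest).

Pass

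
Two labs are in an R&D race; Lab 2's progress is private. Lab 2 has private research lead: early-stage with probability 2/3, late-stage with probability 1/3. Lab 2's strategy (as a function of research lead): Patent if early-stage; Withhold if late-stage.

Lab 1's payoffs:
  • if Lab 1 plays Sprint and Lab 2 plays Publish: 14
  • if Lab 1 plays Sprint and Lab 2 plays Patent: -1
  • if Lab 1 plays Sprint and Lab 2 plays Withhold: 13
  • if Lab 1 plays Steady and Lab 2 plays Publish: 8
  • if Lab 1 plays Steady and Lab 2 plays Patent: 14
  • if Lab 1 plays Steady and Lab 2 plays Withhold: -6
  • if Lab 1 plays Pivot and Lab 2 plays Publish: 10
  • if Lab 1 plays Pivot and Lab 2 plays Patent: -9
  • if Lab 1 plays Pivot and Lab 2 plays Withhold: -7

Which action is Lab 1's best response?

E[Sprint] = 2/3·(-1) + 1/3·(13) = 11/3
E[Steady] = 2/3·(14) + 1/3·(-6) = 22/3
E[Pivot] = 2/3·(-9) + 1/3·(-7) = -25/3
Best response: Steady (22/3 is the largest).

Steady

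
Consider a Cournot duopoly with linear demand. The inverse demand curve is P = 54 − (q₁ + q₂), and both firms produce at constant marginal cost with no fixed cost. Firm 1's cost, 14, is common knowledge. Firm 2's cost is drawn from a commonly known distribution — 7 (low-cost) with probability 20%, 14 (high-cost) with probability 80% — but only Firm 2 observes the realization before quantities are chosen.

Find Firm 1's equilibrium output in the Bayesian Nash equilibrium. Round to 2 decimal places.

Each type of Firm 2 best-responds to q₁; Firm 1 best-responds to the expected q₂ over Firm 2's types.
Firm 2 with cost c maximizes (54 − (q₁+q₂) − c)·q₂, giving q₂(c) = (54 − c − q₁)/2.
E[c₂] = 0.2·7 + 0.8·14 = 12.6
Firm 1's FOC against E[q₂] yields q₁ = (54 − 2·14 + E[c₂])/3 = (54 − 28 + 12.6)/3 = 12.8667.

12.87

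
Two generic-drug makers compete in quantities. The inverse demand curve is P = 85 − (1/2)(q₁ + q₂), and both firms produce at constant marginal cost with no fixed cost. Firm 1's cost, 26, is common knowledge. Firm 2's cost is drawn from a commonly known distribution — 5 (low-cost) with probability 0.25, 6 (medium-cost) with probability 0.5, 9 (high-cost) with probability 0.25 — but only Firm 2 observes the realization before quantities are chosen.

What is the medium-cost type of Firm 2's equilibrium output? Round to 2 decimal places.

65.83

Each type of Firm 2 best-responds to q₁; Firm 1 best-responds to the expected q₂ over Firm 2's types.
Firm 2 with cost c maximizes (85 − (1/2)(q₁+q₂) − c)·q₂, giving q₂(c) = (85 − c − (1/2)q₁).
E[c₂] = 0.25·5 + 0.5·6 + 0.25·9 = 6.5
Firm 1's FOC against E[q₂] yields q₁ = (85 − 2·26 + E[c₂])/(3/2) = (85 − 52 + 6.5)/(3/2) = 26.3333.
q₂(medium-cost) = (85 − 6 − (1/2)·26.3333) = 65.8333.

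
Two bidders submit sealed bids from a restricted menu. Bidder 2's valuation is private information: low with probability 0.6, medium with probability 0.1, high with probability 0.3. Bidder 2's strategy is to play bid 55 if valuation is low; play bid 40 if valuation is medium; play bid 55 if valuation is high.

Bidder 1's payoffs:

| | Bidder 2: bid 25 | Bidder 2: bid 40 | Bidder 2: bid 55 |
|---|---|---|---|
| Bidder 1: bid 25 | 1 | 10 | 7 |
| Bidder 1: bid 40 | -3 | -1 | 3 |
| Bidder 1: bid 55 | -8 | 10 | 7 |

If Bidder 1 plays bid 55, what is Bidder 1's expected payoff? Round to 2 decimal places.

E[bid 55] = 0.6·7 + 0.1·10 + 0.3·7 = 4.2 + 1 + 2.1 = 7.3

7.30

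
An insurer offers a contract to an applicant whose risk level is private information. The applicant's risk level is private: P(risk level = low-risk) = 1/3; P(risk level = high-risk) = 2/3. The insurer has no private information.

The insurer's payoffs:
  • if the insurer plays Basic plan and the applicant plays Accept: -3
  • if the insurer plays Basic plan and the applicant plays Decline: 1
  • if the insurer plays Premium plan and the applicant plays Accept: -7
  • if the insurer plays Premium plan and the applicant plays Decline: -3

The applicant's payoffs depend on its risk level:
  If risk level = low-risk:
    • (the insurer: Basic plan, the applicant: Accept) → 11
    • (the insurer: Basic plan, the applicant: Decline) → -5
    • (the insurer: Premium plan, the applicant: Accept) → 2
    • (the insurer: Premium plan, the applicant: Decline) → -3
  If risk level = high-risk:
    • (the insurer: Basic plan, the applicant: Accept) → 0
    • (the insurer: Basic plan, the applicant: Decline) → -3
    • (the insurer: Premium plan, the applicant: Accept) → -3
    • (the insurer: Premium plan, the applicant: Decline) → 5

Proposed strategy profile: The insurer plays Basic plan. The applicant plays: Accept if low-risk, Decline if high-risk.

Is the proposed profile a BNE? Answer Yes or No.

The insurer plays Basic plan: E[Basic plan] = 1/3·(-3) + 2/3·(1) = -1/3; E[Premium plan] = -13/3. Best-responding. ✓
The applicant (risk level low-risk), facing Basic plan: Accept gives 11, Decline gives -5. Proposed Accept is best. ✓
The applicant (risk level high-risk), facing Basic plan: Accept gives 0, Decline gives -3. Proposed Decline is not best — profitable deviation exists. ✗

No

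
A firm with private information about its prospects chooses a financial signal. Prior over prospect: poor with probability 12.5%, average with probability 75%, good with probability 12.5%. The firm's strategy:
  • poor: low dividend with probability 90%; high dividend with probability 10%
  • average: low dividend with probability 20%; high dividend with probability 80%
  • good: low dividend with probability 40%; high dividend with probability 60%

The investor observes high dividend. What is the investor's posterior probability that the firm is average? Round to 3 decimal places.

0.873

Apply Bayes' rule using the sender's strategy as the likelihood.
P(high dividend) = 0.125·0.1 + 0.75·0.8 + 0.125·0.6 = 0.6875
P(average | high dividend) = (0.75·0.8) / 0.6875 = 0.6 / 0.6875 = 0.872727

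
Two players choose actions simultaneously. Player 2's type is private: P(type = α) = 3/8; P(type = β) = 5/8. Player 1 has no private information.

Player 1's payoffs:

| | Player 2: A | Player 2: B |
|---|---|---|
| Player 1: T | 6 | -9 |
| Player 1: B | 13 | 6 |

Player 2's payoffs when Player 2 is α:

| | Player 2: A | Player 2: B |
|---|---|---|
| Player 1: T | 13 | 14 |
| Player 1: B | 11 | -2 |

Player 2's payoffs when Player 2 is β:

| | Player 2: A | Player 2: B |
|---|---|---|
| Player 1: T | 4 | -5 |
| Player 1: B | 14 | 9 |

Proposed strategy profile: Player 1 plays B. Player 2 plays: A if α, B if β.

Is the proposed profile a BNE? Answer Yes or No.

A profile is a BNE iff every type of every player is best-responding given beliefs about the other side.
Player 1 plays B: E[B] = 3/8·(13) + 5/8·(6) = 69/8; E[T] = -27/8. Best-responding. ✓
Player 2 (type α), facing B: A gives 11, B gives -2. Proposed A is best. ✓
Player 2 (type β), facing B: A gives 14, B gives 9. Proposed B is not best — profitable deviation exists. ✗

No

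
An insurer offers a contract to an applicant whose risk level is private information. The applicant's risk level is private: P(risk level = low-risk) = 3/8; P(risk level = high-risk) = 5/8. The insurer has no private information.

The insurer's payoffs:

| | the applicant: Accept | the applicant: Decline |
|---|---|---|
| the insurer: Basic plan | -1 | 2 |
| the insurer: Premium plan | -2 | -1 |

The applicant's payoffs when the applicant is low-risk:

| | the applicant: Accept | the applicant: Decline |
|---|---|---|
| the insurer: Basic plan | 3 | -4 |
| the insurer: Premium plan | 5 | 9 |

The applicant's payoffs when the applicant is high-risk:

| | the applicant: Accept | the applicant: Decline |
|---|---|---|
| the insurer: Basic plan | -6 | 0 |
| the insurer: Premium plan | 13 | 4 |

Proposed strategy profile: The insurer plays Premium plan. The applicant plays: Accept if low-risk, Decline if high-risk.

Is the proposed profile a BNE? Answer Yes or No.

No

A profile is a BNE iff every type of every player is best-responding given beliefs about the other side.
The insurer plays Premium plan: E[Premium plan] = 3/8·(-2) + 5/8·(-1) = -11/8; E[Basic plan] = 7/8. Not best-responding. ✗
The applicant (risk level low-risk), facing Premium plan: Accept gives 5, Decline gives 9. Proposed Accept is not best — profitable deviation exists. ✗
The applicant (risk level high-risk), facing Premium plan: Accept gives 13, Decline gives 4. Proposed Decline is not best — profitable deviation exists. ✗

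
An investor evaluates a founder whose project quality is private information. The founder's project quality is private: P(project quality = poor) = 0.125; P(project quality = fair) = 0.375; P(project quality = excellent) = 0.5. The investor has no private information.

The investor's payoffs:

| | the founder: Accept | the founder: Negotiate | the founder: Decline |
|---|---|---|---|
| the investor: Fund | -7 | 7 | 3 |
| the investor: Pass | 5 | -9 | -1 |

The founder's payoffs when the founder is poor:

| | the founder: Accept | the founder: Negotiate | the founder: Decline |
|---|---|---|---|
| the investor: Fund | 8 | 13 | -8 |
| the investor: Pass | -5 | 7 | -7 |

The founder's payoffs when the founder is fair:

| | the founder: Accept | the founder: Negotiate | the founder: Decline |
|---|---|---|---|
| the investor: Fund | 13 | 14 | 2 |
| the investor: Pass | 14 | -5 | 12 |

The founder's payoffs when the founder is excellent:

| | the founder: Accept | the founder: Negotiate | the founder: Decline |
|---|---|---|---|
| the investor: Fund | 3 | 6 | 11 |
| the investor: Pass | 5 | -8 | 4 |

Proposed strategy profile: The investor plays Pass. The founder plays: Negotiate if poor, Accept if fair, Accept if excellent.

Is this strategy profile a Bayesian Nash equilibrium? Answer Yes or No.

Yes

A profile is a BNE iff every type of every player is best-responding given beliefs about the other side.
The investor plays Pass: E[Pass] = 0.125·(-9) + 0.375·(5) + 0.5·(5) = 3.25; E[Fund] = -5.25. Best-responding. ✓
The founder (project quality poor), facing Pass: Accept gives -5, Negotiate gives 7, Decline gives -7. Proposed Negotiate is best. ✓
The founder (project quality fair), facing Pass: Accept gives 14, Negotiate gives -5, Decline gives 12. Proposed Accept is best. ✓
The founder (project quality excellent), facing Pass: Accept gives 5, Negotiate gives -8, Decline gives 4. Proposed Accept is best. ✓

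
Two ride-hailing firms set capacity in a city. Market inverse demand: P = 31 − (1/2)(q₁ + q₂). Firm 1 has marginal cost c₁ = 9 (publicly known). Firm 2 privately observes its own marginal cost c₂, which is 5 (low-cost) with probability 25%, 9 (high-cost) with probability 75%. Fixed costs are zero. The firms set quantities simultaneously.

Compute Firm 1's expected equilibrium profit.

98

Firm 2 with cost c maximizes (31 − (1/2)(q₁+q₂) − c)·q₂, giving q₂(c) = (31 − c − (1/2)q₁).
E[c₂] = 0.25·5 + 0.75·9 = 8
Firm 1's FOC against E[q₂] yields q₁ = (31 − 2·9 + E[c₂])/(3/2) = (31 − 18 + 8)/(3/2) = 14.
E[P] = 31 − (1/2)·(q₁ + E[q₂]) = 16; Firm 1's expected profit = (E[P] − 9)·q₁ = (16 − 9)·14 = 98.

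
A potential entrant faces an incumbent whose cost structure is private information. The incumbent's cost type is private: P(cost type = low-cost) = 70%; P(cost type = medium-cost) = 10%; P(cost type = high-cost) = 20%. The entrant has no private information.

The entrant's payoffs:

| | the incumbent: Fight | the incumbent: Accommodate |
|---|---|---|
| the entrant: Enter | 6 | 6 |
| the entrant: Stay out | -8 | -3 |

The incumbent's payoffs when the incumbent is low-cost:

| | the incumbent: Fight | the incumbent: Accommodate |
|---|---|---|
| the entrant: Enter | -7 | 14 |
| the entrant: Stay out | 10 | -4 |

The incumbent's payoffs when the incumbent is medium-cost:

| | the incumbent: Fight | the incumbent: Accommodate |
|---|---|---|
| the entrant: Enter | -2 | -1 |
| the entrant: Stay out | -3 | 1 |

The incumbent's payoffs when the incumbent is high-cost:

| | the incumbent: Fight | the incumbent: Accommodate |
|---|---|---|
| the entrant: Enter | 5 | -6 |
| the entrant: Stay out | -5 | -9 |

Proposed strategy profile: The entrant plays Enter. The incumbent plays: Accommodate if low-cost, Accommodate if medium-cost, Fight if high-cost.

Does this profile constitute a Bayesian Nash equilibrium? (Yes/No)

Yes

The entrant plays Enter: E[Enter] = 0.7·(6) + 0.1·(6) + 0.2·(6) = 6; E[Stay out] = -4. Best-responding. ✓
The incumbent (cost type low-cost), facing Enter: Fight gives -7, Accommodate gives 14. Proposed Accommodate is best. ✓
The incumbent (cost type medium-cost), facing Enter: Fight gives -2, Accommodate gives -1. Proposed Accommodate is best. ✓
The incumbent (cost type high-cost), facing Enter: Fight gives 5, Accommodate gives -6. Proposed Fight is best. ✓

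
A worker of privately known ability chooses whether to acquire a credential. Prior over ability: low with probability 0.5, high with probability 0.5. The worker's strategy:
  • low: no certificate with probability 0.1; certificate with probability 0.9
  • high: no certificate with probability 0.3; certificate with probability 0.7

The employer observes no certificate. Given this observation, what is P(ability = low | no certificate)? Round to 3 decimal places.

0.250

P(no certificate) = 0.5·0.1 + 0.5·0.3 = 0.2
P(low | no certificate) = (0.5·0.1) / 0.2 = 0.05 / 0.2 = 0.25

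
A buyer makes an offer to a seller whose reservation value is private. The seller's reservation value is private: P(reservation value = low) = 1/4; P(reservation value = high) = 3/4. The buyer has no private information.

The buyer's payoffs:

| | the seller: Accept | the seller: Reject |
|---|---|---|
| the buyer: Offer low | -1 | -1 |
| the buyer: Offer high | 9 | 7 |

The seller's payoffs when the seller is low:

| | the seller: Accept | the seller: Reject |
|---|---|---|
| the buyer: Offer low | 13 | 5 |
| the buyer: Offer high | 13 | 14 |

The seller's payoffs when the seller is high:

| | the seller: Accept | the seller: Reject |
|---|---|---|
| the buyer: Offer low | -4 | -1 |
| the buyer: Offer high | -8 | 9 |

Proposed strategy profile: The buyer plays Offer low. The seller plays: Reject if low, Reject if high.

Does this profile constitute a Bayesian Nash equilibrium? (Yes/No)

No

The buyer plays Offer low: E[Offer low] = 1/4·(-1) + 3/4·(-1) = -1; E[Offer high] = 7. Not best-responding. ✗
The seller (reservation value low), facing Offer low: Accept gives 13, Reject gives 5. Proposed Reject is not best — profitable deviation exists. ✗
The seller (reservation value high), facing Offer low: Accept gives -4, Reject gives -1. Proposed Reject is best. ✓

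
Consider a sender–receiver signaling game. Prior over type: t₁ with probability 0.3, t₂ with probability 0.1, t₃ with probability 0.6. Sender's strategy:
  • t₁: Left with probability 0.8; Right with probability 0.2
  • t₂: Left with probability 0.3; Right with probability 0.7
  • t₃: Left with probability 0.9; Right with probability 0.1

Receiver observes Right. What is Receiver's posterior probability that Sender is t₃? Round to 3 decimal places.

0.316

Apply Bayes' rule using the sender's strategy as the likelihood.
P(Right) = 0.3·0.2 + 0.1·0.7 + 0.6·0.1 = 0.19
P(t₃ | Right) = (0.6·0.1) / 0.19 = 0.06 / 0.19 = 0.315789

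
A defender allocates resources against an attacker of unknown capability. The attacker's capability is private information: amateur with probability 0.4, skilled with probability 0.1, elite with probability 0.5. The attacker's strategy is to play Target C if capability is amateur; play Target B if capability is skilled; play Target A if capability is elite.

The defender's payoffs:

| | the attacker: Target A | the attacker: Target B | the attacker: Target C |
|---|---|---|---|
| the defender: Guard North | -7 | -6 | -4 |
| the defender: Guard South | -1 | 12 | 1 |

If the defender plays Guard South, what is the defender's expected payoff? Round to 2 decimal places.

E[Guard South] = 0.4·1 + 0.1·12 + 0.5·(-1) = 0.4 + 1.2 + (-0.5) = 1.1

1.10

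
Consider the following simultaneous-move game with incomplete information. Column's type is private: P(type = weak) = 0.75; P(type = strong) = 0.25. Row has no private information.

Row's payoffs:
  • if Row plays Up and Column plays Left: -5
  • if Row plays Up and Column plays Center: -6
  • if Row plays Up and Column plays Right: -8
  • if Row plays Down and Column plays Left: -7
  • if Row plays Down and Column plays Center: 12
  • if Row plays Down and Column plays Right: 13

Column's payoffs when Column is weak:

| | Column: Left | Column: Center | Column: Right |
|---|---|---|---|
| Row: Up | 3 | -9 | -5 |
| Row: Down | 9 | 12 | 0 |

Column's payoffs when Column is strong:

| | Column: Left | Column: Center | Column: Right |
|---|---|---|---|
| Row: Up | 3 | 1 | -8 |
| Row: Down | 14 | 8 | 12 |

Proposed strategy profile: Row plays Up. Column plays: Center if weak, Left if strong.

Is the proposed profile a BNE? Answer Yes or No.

No

Row plays Up: E[Up] = 0.75·(-6) + 0.25·(-5) = -5.75; E[Down] = 7.25. Not best-responding. ✗
Column (type weak), facing Up: Left gives 3, Center gives -9, Right gives -5. Proposed Center is not best — profitable deviation exists. ✗
Column (type strong), facing Up: Left gives 3, Center gives 1, Right gives -8. Proposed Left is best. ✓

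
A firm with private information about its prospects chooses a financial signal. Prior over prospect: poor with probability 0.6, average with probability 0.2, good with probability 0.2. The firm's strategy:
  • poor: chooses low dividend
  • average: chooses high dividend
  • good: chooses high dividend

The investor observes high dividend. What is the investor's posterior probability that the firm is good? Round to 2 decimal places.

0.50

P(high dividend) = 0.6·0 + 0.2·1 + 0.2·1 = 0.4
P(good | high dividend) = (0.2·1) / 0.4 = 0.2 / 0.4 = 0.5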